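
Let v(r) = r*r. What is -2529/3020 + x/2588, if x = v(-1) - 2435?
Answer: -3473933/1953940 ≈ -1.7779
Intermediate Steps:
v(r) = r²
x = -2434 (x = (-1)² - 2435 = 1 - 2435 = -2434)
-2529/3020 + x/2588 = -2529/3020 - 2434/2588 = -2529*1/3020 - 2434*1/2588 = -2529/3020 - 1217/1294 = -3473933/1953940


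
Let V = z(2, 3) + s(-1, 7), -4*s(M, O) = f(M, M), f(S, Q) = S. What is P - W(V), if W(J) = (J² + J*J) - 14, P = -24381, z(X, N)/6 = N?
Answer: -200265/8 ≈ -25033.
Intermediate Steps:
s(M, O) = -M/4
z(X, N) = 6*N
V = 73/4 (V = 6*3 - ¼*(-1) = 18 + ¼ = 73/4 ≈ 18.250)
W(J) = -14 + 2*J² (W(J) = (J² + J²) - 14 = 2*J² - 14 = -14 + 2*J²)
P - W(V) = -24381 - (-14 + 2*(73/4)²) = -24381 - (-14 + 2*(5329/16)) = -24381 - (-14 + 5329/8) = -24381 - 1*5217/8 = -24381 - 5217/8 = -200265/8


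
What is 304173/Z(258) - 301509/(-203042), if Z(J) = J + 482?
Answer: 30991505463/75125540 ≈ 412.53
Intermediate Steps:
Z(J) = 482 + J
304173/Z(258) - 301509/(-203042) = 304173/(482 + 258) - 301509/(-203042) = 304173/740 - 301509*(-1/203042) = 304173*(1/740) + 301509/203042 = 304173/740 + 301509/203042 = 30991505463/75125540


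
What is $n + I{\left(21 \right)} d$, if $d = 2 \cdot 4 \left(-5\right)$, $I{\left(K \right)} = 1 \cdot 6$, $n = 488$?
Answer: $248$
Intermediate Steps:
$I{\left(K \right)} = 6$
$d = -40$ ($d = 8 \left(-5\right) = -40$)
$n + I{\left(21 \right)} d = 488 + 6 \left(-40\right) = 488 - 240 = 248$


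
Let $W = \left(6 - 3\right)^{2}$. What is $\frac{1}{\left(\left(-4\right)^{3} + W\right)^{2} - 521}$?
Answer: $\frac{1}{2504} \approx 0.00039936$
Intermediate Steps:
$W = 9$ ($W = 3^{2} = 9$)
$\frac{1}{\left(\left(-4\right)^{3} + W\right)^{2} - 521} = \frac{1}{\left(\left(-4\right)^{3} + 9\right)^{2} - 521} = \frac{1}{\left(-64 + 9\right)^{2} - 521} = \frac{1}{\left(-55\right)^{2} - 521} = \frac{1}{3025 - 521} = \frac{1}{2504}$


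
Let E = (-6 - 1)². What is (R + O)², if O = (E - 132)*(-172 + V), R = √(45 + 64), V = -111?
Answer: (23489 + √109)² ≈ 5.5222e+8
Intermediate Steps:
E = 49 (E = (-7)² = 49)
R = √109 ≈ 10.440
O = 23489 (O = (49 - 132)*(-172 - 111) = -83*(-283) = 23489)
(R + O)² = (√109 + 23489)² = (23489 + √109)²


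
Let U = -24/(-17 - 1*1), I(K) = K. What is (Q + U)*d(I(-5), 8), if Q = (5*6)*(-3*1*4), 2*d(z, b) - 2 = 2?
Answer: -2152/3 ≈ -717.33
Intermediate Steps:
d(z, b) = 2 (d(z, b) = 1 + (½)*2 = 1 + 1 = 2)
U = 4/3 (U = -24/(-17 - 1) = -24/(-18) = -24*(-1/18) = 4/3 ≈ 1.3333)
Q = -360 (Q = 30*(-3*4) = 30*(-12) = -360)
(Q + U)*d(I(-5), 8) = (-360 + 4/3)*2 = -1076/3*2 = -2152/3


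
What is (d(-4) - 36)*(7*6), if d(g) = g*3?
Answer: -2016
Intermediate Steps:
d(g) = 3*g
(d(-4) - 36)*(7*6) = (3*(-4) - 36)*(7*6) = (-12 - 36)*42 = -48*42 = -2016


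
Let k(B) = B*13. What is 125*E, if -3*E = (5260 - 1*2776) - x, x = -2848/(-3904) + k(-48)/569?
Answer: -21557474875/208254 ≈ -1.0352e+5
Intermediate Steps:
k(B) = 13*B
x = -25487/69418 (x = -2848/(-3904) + (13*(-48))/569 = -2848*(-1/3904) - 624*1/569 = 89/122 - 624/569 = -25487/69418 ≈ -0.36715)
E = -172459799/208254 (E = -((5260 - 1*2776) - 1*(-25487/69418))/3 = -((5260 - 2776) + 25487/69418)/3 = -(2484 + 25487/69418)/3 = -1/3*172459799/69418 = -172459799/208254 ≈ -828.12)
125*E = 125*(-172459799/208254) = -21557474875/208254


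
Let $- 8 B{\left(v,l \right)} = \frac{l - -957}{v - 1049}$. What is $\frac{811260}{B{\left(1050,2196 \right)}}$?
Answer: $- \frac{2163360}{1051} \approx -2058.4$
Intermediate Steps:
$B{\left(v,l \right)} = - \frac{957 + l}{8 \left(-1049 + v\right)}$ ($B{\left(v,l \right)} = - \frac{\left(l - -957\right) \frac{1}{v - 1049}}{8} = - \frac{\left(l + 957\right) \frac{1}{-1049 + v}}{8} = - \frac{\left(957 + l\right) \frac{1}{-1049 + v}}{8} = - \frac{\frac{1}{-1049 + v} \left(957 + l\right)}{8} = - \frac{957 + l}{8 \left(-1049 + v\right)}$)
$\frac{811260}{B{\left(1050,2196 \right)}} = \frac{811260}{\frac{1}{8} \frac{1}{-1049 + 1050} \left(-957 - 2196\right)} = \frac{811260}{\frac{1}{8} \cdot 1^{-1} \left(-957 - 2196\right)} = \frac{811260}{\frac{1}{8} \cdot 1 \left(-3153\right)} = \frac{811260}{- \frac{3153}{8}} = 811260 \left(- \frac{8}{3153}\right) = - \frac{2163360}{1051}$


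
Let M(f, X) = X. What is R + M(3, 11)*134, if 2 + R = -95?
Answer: 1377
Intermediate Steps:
R = -97 (R = -2 - 95 = -97)
R + M(3, 11)*134 = -97 + 11*134 = -97 + 1474 = 1377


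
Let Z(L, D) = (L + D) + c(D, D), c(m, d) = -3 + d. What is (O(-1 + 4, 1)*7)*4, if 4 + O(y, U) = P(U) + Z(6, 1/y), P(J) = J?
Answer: 56/3 ≈ 18.667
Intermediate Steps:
Z(L, D) = -3 + L + 2*D (Z(L, D) = (L + D) + (-3 + D) = (D + L) + (-3 + D) = -3 + L + 2*D)
O(y, U) = -1 + U + 2/y (O(y, U) = -4 + (U + (-3 + 6 + 2/y)) = -4 + (U + (3 + 2/y)) = -4 + (3 + U + 2/y) = -1 + U + 2/y)
(O(-1 + 4, 1)*7)*4 = ((-1 + 1 + 2/(-1 + 4))*7)*4 = ((-1 + 1 + 2/3)*7)*4 = ((-1 + 1 + 2*(⅓))*7)*4 = ((-1 + 1 + ⅔)*7)*4 = ((⅔)*7)*4 = (14/3)*4 = 56/3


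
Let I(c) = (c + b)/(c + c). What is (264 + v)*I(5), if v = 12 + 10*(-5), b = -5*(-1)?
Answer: 226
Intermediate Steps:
b = 5
I(c) = (5 + c)/(2*c) (I(c) = (c + 5)/(c + c) = (5 + c)/((2*c)) = (5 + c)*(1/(2*c)) = (5 + c)/(2*c))
v = -38 (v = 12 - 50 = -38)
(264 + v)*I(5) = (264 - 38)*((1/2)*(5 + 5)/5) = 226*((1/2)*(1/5)*10) = 226*1 = 226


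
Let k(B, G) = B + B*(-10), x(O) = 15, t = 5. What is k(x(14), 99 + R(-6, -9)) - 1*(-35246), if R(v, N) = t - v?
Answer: 35111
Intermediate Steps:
R(v, N) = 5 - v
k(B, G) = -9*B (k(B, G) = B - 10*B = -9*B)
k(x(14), 99 + R(-6, -9)) - 1*(-35246) = -9*15 - 1*(-35246) = -135 + 35246 = 35111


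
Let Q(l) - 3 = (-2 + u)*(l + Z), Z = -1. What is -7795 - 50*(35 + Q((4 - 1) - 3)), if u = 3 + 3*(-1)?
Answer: -9795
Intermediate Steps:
u = 0 (u = 3 - 3 = 0)
Q(l) = 5 - 2*l (Q(l) = 3 + (-2 + 0)*(l - 1) = 3 - 2*(-1 + l) = 3 + (2 - 2*l) = 5 - 2*l)
-7795 - 50*(35 + Q((4 - 1) - 3)) = -7795 - 50*(35 + (5 - 2*((4 - 1) - 3))) = -7795 - 50*(35 + (5 - 2*(3 - 3))) = -7795 - 50*(35 + (5 - 2*0)) = -7795 - 50*(35 + (5 + 0)) = -7795 - 50*(35 + 5) = -7795 - 50*40 = -7795 - 2000 = -9795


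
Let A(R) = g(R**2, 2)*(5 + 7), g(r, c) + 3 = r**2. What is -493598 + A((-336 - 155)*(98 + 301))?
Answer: 17676602556511738437898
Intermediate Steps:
g(r, c) = -3 + r**2
A(R) = -36 + 12*R**4 (A(R) = (-3 + (R**2)**2)*(5 + 7) = (-3 + R**4)*12 = -36 + 12*R**4)
-493598 + A((-336 - 155)*(98 + 301)) = -493598 + (-36 + 12*((-336 - 155)*(98 + 301))**4) = -493598 + (-36 + 12*(-491*399)**4) = -493598 + (-36 + 12*(-195909)**4) = -493598 + (-36 + 12*1473050213042644910961) = -493598 + (-36 + 17676602556511738931532) = -493598 + 17676602556511738931496 = 17676602556511738437898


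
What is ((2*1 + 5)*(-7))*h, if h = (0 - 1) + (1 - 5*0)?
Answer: 0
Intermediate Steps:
h = 0 (h = -1 + (1 + 0) = -1 + 1 = 0)
((2*1 + 5)*(-7))*h = ((2*1 + 5)*(-7))*0 = ((2 + 5)*(-7))*0 = (7*(-7))*0 = -49*0 = 0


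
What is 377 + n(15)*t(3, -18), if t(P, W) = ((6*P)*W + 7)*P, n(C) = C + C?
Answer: -28153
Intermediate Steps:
n(C) = 2*C
t(P, W) = P*(7 + 6*P*W) (t(P, W) = (6*P*W + 7)*P = (7 + 6*P*W)*P = P*(7 + 6*P*W))
377 + n(15)*t(3, -18) = 377 + (2*15)*(3*(7 + 6*3*(-18))) = 377 + 30*(3*(7 - 324)) = 377 + 30*(3*(-317)) = 377 + 30*(-951) = 377 - 28530 = -28153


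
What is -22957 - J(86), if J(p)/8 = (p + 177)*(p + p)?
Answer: -384845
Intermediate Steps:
J(p) = 16*p*(177 + p) (J(p) = 8*((p + 177)*(p + p)) = 8*((177 + p)*(2*p)) = 8*(2*p*(177 + p)) = 16*p*(177 + p))
-22957 - J(86) = -22957 - 16*86*(177 + 86) = -22957 - 16*86*263 = -22957 - 1*361888 = -22957 - 361888 = -384845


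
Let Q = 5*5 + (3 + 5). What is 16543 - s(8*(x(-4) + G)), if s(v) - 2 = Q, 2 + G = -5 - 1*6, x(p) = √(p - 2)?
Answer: 16508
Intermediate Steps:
x(p) = √(-2 + p)
G = -13 (G = -2 + (-5 - 1*6) = -2 + (-5 - 6) = -2 - 11 = -13)
Q = 33 (Q = 25 + 8 = 33)
s(v) = 35 (s(v) = 2 + 33 = 35)
16543 - s(8*(x(-4) + G)) = 16543 - 1*35 = 16543 - 35 = 16508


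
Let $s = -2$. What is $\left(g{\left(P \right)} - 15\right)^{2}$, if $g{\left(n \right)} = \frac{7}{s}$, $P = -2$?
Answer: $\frac{1369}{4} \approx 342.25$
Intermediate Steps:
$g{\left(n \right)} = - \frac{7}{2}$ ($g{\left(n \right)} = \frac{7}{-2} = 7 \left(- \frac{1}{2}\right) = - \frac{7}{2}$)
$\left(g{\left(P \right)} - 15\right)^{2} = \left(- \frac{7}{2} - 15\right)^{2} = \left(- \frac{37}{2}\right)^{2} = \frac{1369}{4}$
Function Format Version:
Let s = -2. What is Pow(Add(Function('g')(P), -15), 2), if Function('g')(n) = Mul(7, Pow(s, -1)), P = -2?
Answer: Rational(1369, 4) ≈ 342.25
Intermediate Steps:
Function('g')(n) = Rational(-7, 2) (Function('g')(n) = Mul(7, Pow(-2, -1)) = Mul(7, Rational(-1, 2)) = Rational(-7, 2))
Pow(Add(Function('g')(P), -15), 2) = Pow(Add(Rational(-7, 2), -15), 2) = Pow(Rational(-37, 2), 2) = Rational(1369, 4)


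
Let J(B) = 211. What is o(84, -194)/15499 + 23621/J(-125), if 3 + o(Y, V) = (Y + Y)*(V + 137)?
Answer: 364080710/3270289 ≈ 111.33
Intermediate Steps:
o(Y, V) = -3 + 2*Y*(137 + V) (o(Y, V) = -3 + (Y + Y)*(V + 137) = -3 + (2*Y)*(137 + V) = -3 + 2*Y*(137 + V))
o(84, -194)/15499 + 23621/J(-125) = (-3 + 274*84 + 2*(-194)*84)/15499 + 23621/211 = (-3 + 23016 - 32592)*(1/15499) + 23621*(1/211) = -9579*1/15499 + 23621/211 = -9579/15499 + 23621/211 = 364080710/3270289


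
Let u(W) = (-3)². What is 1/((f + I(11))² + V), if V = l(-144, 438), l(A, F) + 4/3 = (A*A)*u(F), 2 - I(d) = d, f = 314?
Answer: 3/838943 ≈ 3.5759e-6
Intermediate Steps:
u(W) = 9
I(d) = 2 - d
l(A, F) = -4/3 + 9*A² (l(A, F) = -4/3 + (A*A)*9 = -4/3 + A²*9 = -4/3 + 9*A²)
V = 559868/3 (V = -4/3 + 9*(-144)² = -4/3 + 9*20736 = -4/3 + 186624 = 559868/3 ≈ 1.8662e+5)
1/((f + I(11))² + V) = 1/((314 + (2 - 1*11))² + 559868/3) = 1/((314 + (2 - 11))² + 559868/3) = 1/((314 - 9)² + 559868/3) = 1/(305² + 559868/3) = 1/(93025 + 559868/3) = 1/(838943/3) = 3/838943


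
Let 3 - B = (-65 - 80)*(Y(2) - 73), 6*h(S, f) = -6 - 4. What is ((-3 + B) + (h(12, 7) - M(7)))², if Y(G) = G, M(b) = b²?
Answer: 963295369/9 ≈ 1.0703e+8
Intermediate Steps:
h(S, f) = -5/3 (h(S, f) = (-6 - 4)/6 = (⅙)*(-10) = -5/3)
B = -10292 (B = 3 - (-65 - 80)*(2 - 73) = 3 - (-145)*(-71) = 3 - 1*10295 = 3 - 10295 = -10292)
((-3 + B) + (h(12, 7) - M(7)))² = ((-3 - 10292) + (-5/3 - 1*7²))² = (-10295 + (-5/3 - 1*49))² = (-10295 + (-5/3 - 49))² = (-10295 - 152/3)² = (-31037/3)² = 963295369/9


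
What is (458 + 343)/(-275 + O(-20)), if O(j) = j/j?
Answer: -801/274 ≈ -2.9234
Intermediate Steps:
O(j) = 1
(458 + 343)/(-275 + O(-20)) = (458 + 343)/(-275 + 1) = 801/(-274) = 801*(-1/274) = -801/274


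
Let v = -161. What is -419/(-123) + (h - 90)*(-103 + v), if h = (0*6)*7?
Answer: 2922899/123 ≈ 23763.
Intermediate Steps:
h = 0 (h = 0*7 = 0)
-419/(-123) + (h - 90)*(-103 + v) = -419/(-123) + (0 - 90)*(-103 - 161) = -419*(-1/123) - 90*(-264) = 419/123 + 23760 = 2922899/123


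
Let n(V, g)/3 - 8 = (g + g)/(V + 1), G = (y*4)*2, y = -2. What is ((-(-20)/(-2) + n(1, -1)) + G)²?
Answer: 25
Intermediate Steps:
G = -16 (G = -2*4*2 = -8*2 = -16)
n(V, g) = 24 + 6*g/(1 + V) (n(V, g) = 24 + 3*((g + g)/(V + 1)) = 24 + 3*((2*g)/(1 + V)) = 24 + 3*(2*g/(1 + V)) = 24 + 6*g/(1 + V))
((-(-20)/(-2) + n(1, -1)) + G)² = ((-(-20)/(-2) + 6*(4 - 1 + 4*1)/(1 + 1)) - 16)² = ((-(-20)*(-1)/2 + 6*(4 - 1 + 4)/2) - 16)² = ((-4*5/2 + 6*(½)*7) - 16)² = ((-10 + 21) - 16)² = (11 - 16)² = (-5)² = 25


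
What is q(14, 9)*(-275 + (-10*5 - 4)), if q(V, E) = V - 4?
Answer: -3290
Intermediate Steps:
q(V, E) = -4 + V
q(14, 9)*(-275 + (-10*5 - 4)) = (-4 + 14)*(-275 + (-10*5 - 4)) = 10*(-275 + (-50 - 4)) = 10*(-275 - 54) = 10*(-329) = -3290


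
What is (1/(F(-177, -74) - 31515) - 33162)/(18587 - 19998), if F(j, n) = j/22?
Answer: 22998079156/978538377 ≈ 23.502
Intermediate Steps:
F(j, n) = j/22 (F(j, n) = j*(1/22) = j/22)
(1/(F(-177, -74) - 31515) - 33162)/(18587 - 19998) = (1/((1/22)*(-177) - 31515) - 33162)/(18587 - 19998) = (1/(-177/22 - 31515) - 33162)/(-1411) = (1/(-693507/22) - 33162)*(-1/1411) = (-22/693507 - 33162)*(-1/1411) = -22998079156/693507*(-1/1411) = 22998079156/978538377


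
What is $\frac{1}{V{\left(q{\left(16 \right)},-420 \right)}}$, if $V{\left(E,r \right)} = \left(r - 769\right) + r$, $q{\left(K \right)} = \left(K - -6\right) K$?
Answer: $- \frac{1}{1609} \approx -0.0006215$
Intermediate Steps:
$q{\left(K \right)} = K \left(6 + K\right)$ ($q{\left(K \right)} = \left(K + 6\right) K = \left(6 + K\right) K = K \left(6 + K\right)$)
$V{\left(E,r \right)} = -769 + 2 r$ ($V{\left(E,r \right)} = \left(-769 + r\right) + r = -769 + 2 r$)
$\frac{1}{V{\left(q{\left(16 \right)},-420 \right)}} = \frac{1}{-769 + 2 \left(-420\right)} = \frac{1}{-769 - 840} = \frac{1}{-1609} = - \frac{1}{1609}$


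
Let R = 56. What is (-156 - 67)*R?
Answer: -12488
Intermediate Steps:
(-156 - 67)*R = (-156 - 67)*56 = -223*56 = -12488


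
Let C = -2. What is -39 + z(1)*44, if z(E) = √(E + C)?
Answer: -39 + 44*I ≈ -39.0 + 44.0*I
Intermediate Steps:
z(E) = √(-2 + E) (z(E) = √(E - 2) = √(-2 + E))
-39 + z(1)*44 = -39 + √(-2 + 1)*44 = -39 + √(-1)*44 = -39 + I*44 = -39 + 44*I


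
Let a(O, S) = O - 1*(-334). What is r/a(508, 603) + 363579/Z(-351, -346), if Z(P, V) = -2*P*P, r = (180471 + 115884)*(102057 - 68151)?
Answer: 412649897053957/34578414 ≈ 1.1934e+7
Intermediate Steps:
r = 10048212630 (r = 296355*33906 = 10048212630)
Z(P, V) = -2*P²
a(O, S) = 334 + O (a(O, S) = O + 334 = 334 + O)
r/a(508, 603) + 363579/Z(-351, -346) = 10048212630/(334 + 508) + 363579/((-2*(-351)²)) = 10048212630/842 + 363579/((-2*123201)) = 10048212630*(1/842) + 363579/(-246402) = 5024106315/421 + 363579*(-1/246402) = 5024106315/421 - 121193/82134 = 412649897053957/34578414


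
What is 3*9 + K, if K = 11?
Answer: 38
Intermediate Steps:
3*9 + K = 3*9 + 11 = 27 + 11 = 38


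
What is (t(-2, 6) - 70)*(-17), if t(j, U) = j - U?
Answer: 1326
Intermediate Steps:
(t(-2, 6) - 70)*(-17) = ((-2 - 1*6) - 70)*(-17) = ((-2 - 6) - 70)*(-17) = (-8 - 70)*(-17) = -78*(-17) = 1326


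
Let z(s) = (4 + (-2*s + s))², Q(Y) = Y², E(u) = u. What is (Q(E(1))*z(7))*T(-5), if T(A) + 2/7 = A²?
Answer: 1557/7 ≈ 222.43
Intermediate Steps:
T(A) = -2/7 + A²
z(s) = (4 - s)²
(Q(E(1))*z(7))*T(-5) = (1²*(-4 + 7)²)*(-2/7 + (-5)²) = (1*3²)*(-2/7 + 25) = (1*9)*(173/7) = 9*(173/7) = 1557/7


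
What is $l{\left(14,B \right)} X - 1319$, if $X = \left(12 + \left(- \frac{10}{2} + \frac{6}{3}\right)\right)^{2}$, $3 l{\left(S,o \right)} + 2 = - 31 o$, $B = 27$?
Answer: $-23972$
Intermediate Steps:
$l{\left(S,o \right)} = - \frac{2}{3} - \frac{31 o}{3}$ ($l{\left(S,o \right)} = - \frac{2}{3} + \frac{\left(-31\right) o}{3} = - \frac{2}{3} - \frac{31 o}{3}$)
$X = 81$ ($X = \left(12 + \left(\left(-10\right) \frac{1}{2} + 6 \cdot \frac{1}{3}\right)\right)^{2} = \left(12 + \left(-5 + 2\right)\right)^{2} = \left(12 - 3\right)^{2} = 9^{2} = 81$)
$l{\left(14,B \right)} X - 1319 = \left(- \frac{2}{3} - 279\right) 81 - 1319 = \left(- \frac{839}{3}\right) 81 - 1319 = -22653 - 1319 = -23972$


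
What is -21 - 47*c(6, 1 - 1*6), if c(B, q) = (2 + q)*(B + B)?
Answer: 1671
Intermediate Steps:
c(B, q) = 2*B*(2 + q) (c(B, q) = (2 + q)*(2*B) = 2*B*(2 + q))
-21 - 47*c(6, 1 - 1*6) = -21 - 94*6*(2 + (1 - 1*6)) = -21 - 94*6*(2 + (1 - 6)) = -21 - 94*6*(2 - 5) = -21 - 94*6*(-3) = -21 - 47*(-36) = -21 + 1692 = 1671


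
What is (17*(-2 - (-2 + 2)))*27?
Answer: -918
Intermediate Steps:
(17*(-2 - (-2 + 2)))*27 = (17*(-2 - 1*0))*27 = (17*(-2 + 0))*27 = (17*(-2))*27 = -34*27 = -918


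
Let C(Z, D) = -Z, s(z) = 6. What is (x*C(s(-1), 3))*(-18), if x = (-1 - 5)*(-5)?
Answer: 3240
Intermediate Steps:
x = 30 (x = -6*(-5) = 30)
(x*C(s(-1), 3))*(-18) = (30*(-1*6))*(-18) = (30*(-6))*(-18) = -180*(-18) = 3240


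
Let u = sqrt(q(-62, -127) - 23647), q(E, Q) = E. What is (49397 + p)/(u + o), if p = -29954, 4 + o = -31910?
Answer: -206834634/339509035 - 6481*I*sqrt(23709)/339509035 ≈ -0.60922 - 0.0029393*I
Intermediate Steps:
o = -31914 (o = -4 - 31910 = -31914)
u = I*sqrt(23709) (u = sqrt(-62 - 23647) = sqrt(-23709) = I*sqrt(23709) ≈ 153.98*I)
(49397 + p)/(u + o) = (49397 - 29954)/(I*sqrt(23709) - 31914) = 19443/(-31914 + I*sqrt(23709))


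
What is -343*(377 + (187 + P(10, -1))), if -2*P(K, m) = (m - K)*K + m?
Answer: -424977/2 ≈ -2.1249e+5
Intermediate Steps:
P(K, m) = -m/2 - K*(m - K)/2 (P(K, m) = -((m - K)*K + m)/2 = -(K*(m - K) + m)/2 = -(m + K*(m - K))/2 = -m/2 - K*(m - K)/2)
-343*(377 + (187 + P(10, -1))) = -343*(377 + (187 + ((½)*10² - ½*(-1) - ½*10*(-1)))) = -343*(377 + (187 + ((½)*100 + ½ + 5))) = -343*(377 + (187 + (50 + ½ + 5))) = -343*(377 + (187 + 111/2)) = -343*(377 + 485/2) = -343*1239/2 = -424977/2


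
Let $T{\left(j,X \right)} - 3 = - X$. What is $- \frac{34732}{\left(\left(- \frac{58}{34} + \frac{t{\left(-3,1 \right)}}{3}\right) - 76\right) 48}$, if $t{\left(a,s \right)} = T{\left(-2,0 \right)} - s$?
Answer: $\frac{147611}{15716} \approx 9.3924$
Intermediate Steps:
$T{\left(j,X \right)} = 3 - X$
$t{\left(a,s \right)} = 3 - s$ ($t{\left(a,s \right)} = \left(3 - 0\right) - s = \left(3 + 0\right) - s = 3 - s$)
$- \frac{34732}{\left(\left(- \frac{58}{34} + \frac{t{\left(-3,1 \right)}}{3}\right) - 76\right) 48} = - \frac{34732}{\left(\left(- \frac{58}{34} + \frac{3 - 1}{3}\right) - 76\right) 48} = - \frac{34732}{\left(\left(\left(-58\right) \frac{1}{34} + \left(3 - 1\right) \frac{1}{3}\right) - 76\right) 48} = - \frac{34732}{\left(\left(- \frac{29}{17} + 2 \cdot \frac{1}{3}\right) - 76\right) 48} = - \frac{34732}{\left(\left(- \frac{29}{17} + \frac{2}{3}\right) - 76\right) 48} = - \frac{34732}{\left(- \frac{53}{51} - 76\right) 48} = - \frac{34732}{\left(- \frac{3929}{51}\right) 48} = - \frac{34732}{- \frac{62864}{17}} = \left(-34732\right) \left(- \frac{17}{62864}\right) = \frac{147611}{15716}$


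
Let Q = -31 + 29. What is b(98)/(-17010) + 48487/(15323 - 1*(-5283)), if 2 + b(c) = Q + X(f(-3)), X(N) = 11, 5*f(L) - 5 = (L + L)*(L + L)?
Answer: 29450701/12518145 ≈ 2.3526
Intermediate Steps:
f(L) = 1 + 4*L²/5 (f(L) = 1 + ((L + L)*(L + L))/5 = 1 + ((2*L)*(2*L))/5 = 1 + (4*L²)/5 = 1 + 4*L²/5)
Q = -2
b(c) = 7 (b(c) = -2 + (-2 + 11) = -2 + 9 = 7)
b(98)/(-17010) + 48487/(15323 - 1*(-5283)) = 7/(-17010) + 48487/(15323 - 1*(-5283)) = 7*(-1/17010) + 48487/(15323 + 5283) = -1/2430 + 48487/20606 = 29450701/12518145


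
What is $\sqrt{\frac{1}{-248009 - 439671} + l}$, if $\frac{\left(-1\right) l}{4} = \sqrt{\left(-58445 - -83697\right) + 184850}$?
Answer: $\frac{\sqrt{-10745 - 561573241600 \sqrt{582}}}{85960} \approx 42.819 i$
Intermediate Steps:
$l = - 76 \sqrt{582}$ ($l = - 4 \sqrt{\left(-58445 - -83697\right) + 184850} = - 4 \sqrt{\left(-58445 + 83697\right) + 184850} = - 4 \sqrt{25252 + 184850} = - 4 \sqrt{210102} = - 4 \cdot 19 \sqrt{582} = - 76 \sqrt{582} \approx -1833.5$)
$\sqrt{\frac{1}{-248009 - 439671} + l} = \sqrt{\frac{1}{-248009 - 439671} - 76 \sqrt{582}} = \sqrt{\frac{1}{-687680} - 76 \sqrt{582}} = \sqrt{- \frac{1}{687680} - 76 \sqrt{582}}$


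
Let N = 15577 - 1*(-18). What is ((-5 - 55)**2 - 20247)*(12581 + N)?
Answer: -469045872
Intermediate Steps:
N = 15595 (N = 15577 + 18 = 15595)
((-5 - 55)**2 - 20247)*(12581 + N) = ((-5 - 55)**2 - 20247)*(12581 + 15595) = ((-60)**2 - 20247)*28176 = (3600 - 20247)*28176 = -16647*28176 = -469045872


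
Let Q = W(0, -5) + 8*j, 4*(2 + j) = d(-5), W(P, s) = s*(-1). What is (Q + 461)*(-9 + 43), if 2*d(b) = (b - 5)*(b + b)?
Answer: 18700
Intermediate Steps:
d(b) = b*(-5 + b) (d(b) = ((b - 5)*(b + b))/2 = ((-5 + b)*(2*b))/2 = (2*b*(-5 + b))/2 = b*(-5 + b))
W(P, s) = -s
j = 21/2 (j = -2 + (-5*(-5 - 5))/4 = -2 + (-5*(-10))/4 = -2 + (¼)*50 = -2 + 25/2 = 21/2 ≈ 10.500)
Q = 89 (Q = -1*(-5) + 8*(21/2) = 5 + 84 = 89)
(Q + 461)*(-9 + 43) = (89 + 461)*(-9 + 43) = 550*34 = 18700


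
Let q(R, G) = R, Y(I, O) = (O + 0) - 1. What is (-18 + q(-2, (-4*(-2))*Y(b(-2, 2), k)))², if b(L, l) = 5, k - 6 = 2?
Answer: 400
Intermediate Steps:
k = 8 (k = 6 + 2 = 8)
Y(I, O) = -1 + O (Y(I, O) = O - 1 = -1 + O)
(-18 + q(-2, (-4*(-2))*Y(b(-2, 2), k)))² = (-18 - 2)² = (-20)² = 400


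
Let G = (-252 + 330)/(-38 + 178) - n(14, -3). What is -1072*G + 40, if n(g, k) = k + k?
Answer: -244624/35 ≈ -6989.3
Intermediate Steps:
n(g, k) = 2*k
G = 459/70 (G = (-252 + 330)/(-38 + 178) - 2*(-3) = 78/140 - 1*(-6) = 78*(1/140) + 6 = 39/70 + 6 = 459/70 ≈ 6.5571)
-1072*G + 40 = -1072*459/70 + 40 = -246024/35 + 40 = -244624/35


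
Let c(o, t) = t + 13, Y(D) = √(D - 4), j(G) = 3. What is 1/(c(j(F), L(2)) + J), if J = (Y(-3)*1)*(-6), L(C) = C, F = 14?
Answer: 5/159 + 2*I*√7/159 ≈ 0.031447 + 0.03328*I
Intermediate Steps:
Y(D) = √(-4 + D)
c(o, t) = 13 + t
J = -6*I*√7 (J = (√(-4 - 3)*1)*(-6) = (√(-7)*1)*(-6) = ((I*√7)*1)*(-6) = (I*√7)*(-6) = -6*I*√7 ≈ -15.875*I)
1/(c(j(F), L(2)) + J) = 1/((13 + 2) - 6*I*√7) = 1/(15 - 6*I*√7)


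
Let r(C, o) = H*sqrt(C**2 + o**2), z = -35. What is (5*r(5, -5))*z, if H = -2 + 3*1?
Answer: -875*sqrt(2) ≈ -1237.4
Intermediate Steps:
H = 1 (H = -2 + 3 = 1)
r(C, o) = sqrt(C**2 + o**2) (r(C, o) = 1*sqrt(C**2 + o**2) = sqrt(C**2 + o**2))
(5*r(5, -5))*z = (5*sqrt(5**2 + (-5)**2))*(-35) = (5*sqrt(25 + 25))*(-35) = (5*sqrt(50))*(-35) = (5*(5*sqrt(2)))*(-35) = (25*sqrt(2))*(-35) = -875*sqrt(2)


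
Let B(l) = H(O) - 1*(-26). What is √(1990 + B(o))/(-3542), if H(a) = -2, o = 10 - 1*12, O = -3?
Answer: -√2014/3542 ≈ -0.012670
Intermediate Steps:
o = -2 (o = 10 - 12 = -2)
B(l) = 24 (B(l) = -2 - 1*(-26) = -2 + 26 = 24)
√(1990 + B(o))/(-3542) = √(1990 + 24)/(-3542) = √2014*(-1/3542) = -√2014/3542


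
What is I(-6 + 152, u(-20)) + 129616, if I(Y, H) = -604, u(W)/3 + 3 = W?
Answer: 129012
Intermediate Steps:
u(W) = -9 + 3*W
I(-6 + 152, u(-20)) + 129616 = -604 + 129616 = 129012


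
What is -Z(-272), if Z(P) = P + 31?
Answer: 241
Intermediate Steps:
Z(P) = 31 + P
-Z(-272) = -(31 - 272) = -1*(-241) = 241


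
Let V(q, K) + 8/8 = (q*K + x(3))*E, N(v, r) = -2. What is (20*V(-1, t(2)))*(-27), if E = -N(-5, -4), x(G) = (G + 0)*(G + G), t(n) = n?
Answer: -16740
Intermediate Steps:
x(G) = 2*G² (x(G) = G*(2*G) = 2*G²)
E = 2 (E = -1*(-2) = 2)
V(q, K) = 35 + 2*K*q (V(q, K) = -1 + (q*K + 2*3²)*2 = -1 + (K*q + 2*9)*2 = -1 + (K*q + 18)*2 = -1 + (18 + K*q)*2 = -1 + (36 + 2*K*q) = 35 + 2*K*q)
(20*V(-1, t(2)))*(-27) = (20*(35 + 2*2*(-1)))*(-27) = (20*(35 - 4))*(-27) = (20*31)*(-27) = 620*(-27) = -16740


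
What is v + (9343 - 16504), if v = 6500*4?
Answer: 18839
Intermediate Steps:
v = 26000
v + (9343 - 16504) = 26000 + (9343 - 16504) = 26000 - 7161 = 18839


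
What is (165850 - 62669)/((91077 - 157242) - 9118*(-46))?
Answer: 103181/353263 ≈ 0.29208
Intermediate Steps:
(165850 - 62669)/((91077 - 157242) - 9118*(-46)) = 103181/(-66165 + 419428) = 103181/353263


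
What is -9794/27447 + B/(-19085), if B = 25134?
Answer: -876771388/523825995 ≈ -1.6738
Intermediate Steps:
-9794/27447 + B/(-19085) = -9794/27447 + 25134/(-19085) = -9794*1/27447 + 25134*(-1/19085) = -9794/27447 - 25134/19085 = -876771388/523825995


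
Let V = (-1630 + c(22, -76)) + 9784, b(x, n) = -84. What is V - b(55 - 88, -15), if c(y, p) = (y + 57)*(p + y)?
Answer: 3972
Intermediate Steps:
c(y, p) = (57 + y)*(p + y)
V = 3888 (V = (-1630 + (22² + 57*(-76) + 57*22 - 76*22)) + 9784 = (-1630 + (484 - 4332 + 1254 - 1672)) + 9784 = (-1630 - 4266) + 9784 = -5896 + 9784 = 3888)
V - b(55 - 88, -15) = 3888 - 1*(-84) = 3888 + 84 = 3972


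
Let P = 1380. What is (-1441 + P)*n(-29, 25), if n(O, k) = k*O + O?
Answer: 45994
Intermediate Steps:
n(O, k) = O + O*k (n(O, k) = O*k + O = O + O*k)
(-1441 + P)*n(-29, 25) = (-1441 + 1380)*(-29*(1 + 25)) = -(-1769)*26 = -61*(-754) = 45994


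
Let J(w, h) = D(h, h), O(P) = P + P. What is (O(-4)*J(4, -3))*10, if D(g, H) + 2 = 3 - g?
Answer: -320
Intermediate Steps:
D(g, H) = 1 - g (D(g, H) = -2 + (3 - g) = 1 - g)
O(P) = 2*P
J(w, h) = 1 - h
(O(-4)*J(4, -3))*10 = ((2*(-4))*(1 - 1*(-3)))*10 = -8*(1 + 3)*10 = -8*4*10 = -32*10 = -320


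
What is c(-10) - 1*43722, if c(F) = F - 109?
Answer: -43841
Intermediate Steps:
c(F) = -109 + F
c(-10) - 1*43722 = (-109 - 10) - 1*43722 = -119 - 43722 = -43841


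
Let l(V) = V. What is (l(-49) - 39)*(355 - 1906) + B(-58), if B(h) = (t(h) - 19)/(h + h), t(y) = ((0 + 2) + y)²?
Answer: 15829491/116 ≈ 1.3646e+5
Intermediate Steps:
t(y) = (2 + y)²
B(h) = (-19 + (2 + h)²)/(2*h) (B(h) = ((2 + h)² - 19)/(h + h) = (-19 + (2 + h)²)/((2*h)) = (-19 + (2 + h)²)*(1/(2*h)) = (-19 + (2 + h)²)/(2*h))
(l(-49) - 39)*(355 - 1906) + B(-58) = (-49 - 39)*(355 - 1906) + (½)*(-19 + (2 - 58)²)/(-58) = -88*(-1551) + (½)*(-1/58)*(-19 + (-56)²) = 136488 + (½)*(-1/58)*(-19 + 3136) = 136488 + (½)*(-1/58)*3117 = 136488 - 3117/116 = 15829491/116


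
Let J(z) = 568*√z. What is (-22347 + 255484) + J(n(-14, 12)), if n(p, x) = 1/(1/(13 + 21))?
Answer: 233137 + 568*√34 ≈ 2.3645e+5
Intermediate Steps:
n(p, x) = 34 (n(p, x) = 1/(1/34) = 34)
(-22347 + 255484) + J(n(-14, 12)) = (-22347 + 255484) + 568*√34 = 233137 + 568*√34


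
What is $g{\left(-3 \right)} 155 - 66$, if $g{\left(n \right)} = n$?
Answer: $-531$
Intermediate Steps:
$g{\left(-3 \right)} 155 - 66 = \left(-3\right) 155 - 66 = -465 - 66 = -531$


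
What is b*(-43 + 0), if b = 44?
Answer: -1892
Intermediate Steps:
b*(-43 + 0) = 44*(-43 + 0) = 44*(-43) = -1892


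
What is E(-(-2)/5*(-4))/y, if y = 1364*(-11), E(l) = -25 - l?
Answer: 117/75020 ≈ 0.0015596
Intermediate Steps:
y = -15004
E(-(-2)/5*(-4))/y = (-25 - (-(-2)/5)*(-4))/(-15004) = (-25 - (-(-2)/5)*(-4))*(-1/15004) = (-25 - (-2*(-1/5))*(-4))*(-1/15004) = (-25 - 2*(-4)/5)*(-1/15004) = (-25 - 1*(-8/5))*(-1/15004) = (-25 + 8/5)*(-1/15004) = -117/5*(-1/15004) = 117/75020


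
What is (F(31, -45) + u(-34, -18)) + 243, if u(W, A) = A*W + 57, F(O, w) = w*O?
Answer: -483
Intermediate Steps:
F(O, w) = O*w
u(W, A) = 57 + A*W
(F(31, -45) + u(-34, -18)) + 243 = (31*(-45) + (57 - 18*(-34))) + 243 = (-1395 + (57 + 612)) + 243 = (-1395 + 669) + 243 = -726 + 243 = -483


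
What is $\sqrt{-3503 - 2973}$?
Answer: $2 i \sqrt{1619} \approx 80.474 i$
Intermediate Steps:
$\sqrt{-3503 - 2973} = \sqrt{-6476} = 2 i \sqrt{1619}$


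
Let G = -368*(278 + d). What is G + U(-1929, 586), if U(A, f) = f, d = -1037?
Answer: 279898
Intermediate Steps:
G = 279312 (G = -368*(278 - 1037) = -368*(-759) = 279312)
G + U(-1929, 586) = 279312 + 586 = 279898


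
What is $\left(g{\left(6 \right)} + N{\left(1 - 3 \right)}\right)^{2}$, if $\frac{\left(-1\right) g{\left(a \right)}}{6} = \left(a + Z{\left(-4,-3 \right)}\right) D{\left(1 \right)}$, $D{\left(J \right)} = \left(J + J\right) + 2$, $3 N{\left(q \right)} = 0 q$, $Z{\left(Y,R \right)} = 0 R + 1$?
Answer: $28224$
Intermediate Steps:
$Z{\left(Y,R \right)} = 1$ ($Z{\left(Y,R \right)} = 0 + 1 = 1$)
$N{\left(q \right)} = 0$ ($N{\left(q \right)} = \frac{0 q}{3} = \frac{1}{3} \cdot 0 = 0$)
$D{\left(J \right)} = 2 + 2 J$ ($D{\left(J \right)} = 2 J + 2 = 2 + 2 J$)
$g{\left(a \right)} = -24 - 24 a$ ($g{\left(a \right)} = - 6 \left(a + 1\right) \left(2 + 2 \cdot 1\right) = - 6 \left(1 + a\right) \left(2 + 2\right) = - 6 \left(1 + a\right) 4 = - 6 \left(4 + 4 a\right) = -24 - 24 a$)
$\left(g{\left(6 \right)} + N{\left(1 - 3 \right)}\right)^{2} = \left(\left(-24 - 144\right) + 0\right)^{2} = \left(-168 + 0\right)^{2} = \left(-168\right)^{2} = 28224$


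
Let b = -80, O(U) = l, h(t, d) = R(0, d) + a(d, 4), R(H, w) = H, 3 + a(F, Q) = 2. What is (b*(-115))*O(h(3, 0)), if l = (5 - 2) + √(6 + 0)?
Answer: 27600 + 9200*√6 ≈ 50135.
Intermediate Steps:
a(F, Q) = -1 (a(F, Q) = -3 + 2 = -1)
h(t, d) = -1 (h(t, d) = 0 - 1 = -1)
l = 3 + √6 ≈ 5.4495
O(U) = 3 + √6
(b*(-115))*O(h(3, 0)) = (-80*(-115))*(3 + √6) = 9200*(3 + √6) = 27600 + 9200*√6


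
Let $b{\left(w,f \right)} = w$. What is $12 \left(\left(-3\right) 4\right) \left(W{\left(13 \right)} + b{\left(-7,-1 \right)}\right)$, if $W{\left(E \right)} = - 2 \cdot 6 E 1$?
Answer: $23472$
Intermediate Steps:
$W{\left(E \right)} = - 12 E$ ($W{\left(E \right)} = - 12 E 1 = - 12 E$)
$12 \left(\left(-3\right) 4\right) \left(W{\left(13 \right)} + b{\left(-7,-1 \right)}\right) = 12 \left(\left(-3\right) 4\right) \left(\left(-12\right) 13 - 7\right) = 12 \left(-12\right) \left(-156 - 7\right) = \left(-144\right) \left(-163\right) = 23472$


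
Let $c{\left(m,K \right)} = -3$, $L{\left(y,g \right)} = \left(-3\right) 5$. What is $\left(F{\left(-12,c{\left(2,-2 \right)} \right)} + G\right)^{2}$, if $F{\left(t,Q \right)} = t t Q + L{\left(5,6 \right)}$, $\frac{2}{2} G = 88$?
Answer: $128881$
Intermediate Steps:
$L{\left(y,g \right)} = -15$
$G = 88$
$F{\left(t,Q \right)} = -15 + Q t^{2}$ ($F{\left(t,Q \right)} = t t Q - 15 = t^{2} Q - 15 = Q t^{2} - 15 = -15 + Q t^{2}$)
$\left(F{\left(-12,c{\left(2,-2 \right)} \right)} + G\right)^{2} = \left(\left(-15 - 3 \left(-12\right)^{2}\right) + 88\right)^{2} = \left(\left(-15 - 432\right) + 88\right)^{2} = \left(-447 + 88\right)^{2} = \left(-359\right)^{2} = 128881$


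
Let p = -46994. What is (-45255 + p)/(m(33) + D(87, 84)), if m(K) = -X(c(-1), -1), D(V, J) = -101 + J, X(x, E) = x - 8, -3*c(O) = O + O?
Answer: 9543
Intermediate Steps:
c(O) = -2*O/3 (c(O) = -(O + O)/3 = -2*O/3)
X(x, E) = -8 + x
m(K) = 22/3 (m(K) = -(-8 - ⅔*(-1)) = -(-8 + ⅔) = -1*(-22/3) = 22/3)
(-45255 + p)/(m(33) + D(87, 84)) = (-45255 - 46994)/(22/3 + (-101 + 84)) = -92249/(22/3 - 17) = -92249/(-29/3) = -92249*(-3/29) = 9543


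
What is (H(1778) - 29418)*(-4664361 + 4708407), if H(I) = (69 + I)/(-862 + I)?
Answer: -593410637943/458 ≈ -1.2957e+9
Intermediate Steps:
H(I) = (69 + I)/(-862 + I)
(H(1778) - 29418)*(-4664361 + 4708407) = ((69 + 1778)/(-862 + 1778) - 29418)*(-4664361 + 4708407) = (1847/916 - 29418)*44046 = -26945041/916*44046 = -593410637943/458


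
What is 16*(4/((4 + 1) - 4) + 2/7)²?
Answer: 14400/49 ≈ 293.88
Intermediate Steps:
16*(4/((4 + 1) - 4) + 2/7)² = 16*(4/(5 - 4) + 2*(⅐))² = 16*(4/1 + 2/7)² = 16*(4*1 + 2/7)² = 16*(4 + 2/7)² = 16*(30/7)² = 16*(900/49) = 14400/49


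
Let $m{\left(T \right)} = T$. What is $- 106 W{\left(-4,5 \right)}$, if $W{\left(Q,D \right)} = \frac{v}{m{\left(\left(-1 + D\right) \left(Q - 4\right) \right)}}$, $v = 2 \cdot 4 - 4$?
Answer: $\frac{53}{4} \approx 13.25$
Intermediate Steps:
$v = 4$ ($v = 8 - 4 = 4$)
$W{\left(Q,D \right)} = \frac{4}{\left(-1 + D\right) \left(-4 + Q\right)}$ ($W{\left(Q,D \right)} = \frac{4}{\left(-1 + D\right) \left(Q - 4\right)} = \frac{4}{\left(-1 + D\right) \left(-4 + Q\right)}$)
$- 106 W{\left(-4,5 \right)} = - 106 \frac{4}{4 - -4 - 20 + 5 \left(-4\right)} = - 106 \frac{4}{4 + 4 - 20 - 20} = - 106 \frac{4}{-32} = - 106 \cdot 4 \left(- \frac{1}{32}\right) = \left(-106\right) \left(- \frac{1}{8}\right) = \frac{53}{4}$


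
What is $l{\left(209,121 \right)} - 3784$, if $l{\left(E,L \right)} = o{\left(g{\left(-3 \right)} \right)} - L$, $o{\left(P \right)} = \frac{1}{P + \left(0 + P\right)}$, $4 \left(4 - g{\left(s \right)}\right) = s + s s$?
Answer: $- \frac{19524}{5} \approx -3904.8$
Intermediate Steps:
$g{\left(s \right)} = 4 - \frac{s}{4} - \frac{s^{2}}{4}$ ($g{\left(s \right)} = 4 - \frac{s + s s}{4} = 4 - \frac{s + s^{2}}{4} = 4 - \left(\frac{s}{4} + \frac{s^{2}}{4}\right) = 4 - \frac{s}{4} - \frac{s^{2}}{4}$)
$o{\left(P \right)} = \frac{1}{2 P}$ ($o{\left(P \right)} = \frac{1}{P + P} = \frac{1}{2 P}$)
$l{\left(E,L \right)} = \frac{1}{5} - L$ ($l{\left(E,L \right)} = \frac{1}{2 \left(4 - - \frac{3}{4} - \frac{\left(-3\right)^{2}}{4}\right)} - L = \frac{1}{2 \left(4 + \frac{3}{4} - \frac{9}{4}\right)} - L = \frac{1}{2 \cdot \frac{5}{2}} - L = \frac{1}{2} \cdot \frac{2}{5} - L = \frac{1}{5} - L$)
$l{\left(209,121 \right)} - 3784 = \left(\frac{1}{5} - 121\right) - 3784 = - \frac{604}{5} - 3784 = - \frac{19524}{5}$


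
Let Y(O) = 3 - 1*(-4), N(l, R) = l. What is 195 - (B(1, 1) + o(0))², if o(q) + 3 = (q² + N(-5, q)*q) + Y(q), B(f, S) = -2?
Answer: 191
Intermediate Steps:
Y(O) = 7 (Y(O) = 3 + 4 = 7)
o(q) = 4 + q² - 5*q (o(q) = -3 + ((q² - 5*q) + 7) = -3 + (7 + q² - 5*q) = 4 + q² - 5*q)
195 - (B(1, 1) + o(0))² = 195 - (-2 + (4 + 0² - 5*0))² = 195 - (-2 + (4 + 0 + 0))² = 195 - (-2 + 4)² = 195 - 1*2² = 195 - 1*4 = 195 - 4 = 191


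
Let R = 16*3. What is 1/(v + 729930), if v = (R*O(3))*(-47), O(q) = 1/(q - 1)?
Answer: 1/728802 ≈ 1.3721e-6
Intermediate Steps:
O(q) = 1/(-1 + q)
R = 48
v = -1128 (v = (48/(-1 + 3))*(-47) = (48/2)*(-47) = (48*(½))*(-47) = 24*(-47) = -1128)
1/(v + 729930) = 1/(-1128 + 729930) = 1/728802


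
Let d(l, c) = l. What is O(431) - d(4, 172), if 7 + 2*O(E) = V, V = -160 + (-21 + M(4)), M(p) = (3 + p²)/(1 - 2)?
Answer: -215/2 ≈ -107.50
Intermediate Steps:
M(p) = -3 - p² (M(p) = (3 + p²)/(-1) = (3 + p²)*(-1) = -3 - p²)
V = -200 (V = -160 + (-21 + (-3 - 1*4²)) = -160 + (-21 + (-3 - 1*16)) = -160 + (-21 + (-3 - 16)) = -160 + (-21 - 19) = -160 - 40 = -200)
O(E) = -207/2 (O(E) = -7/2 + (½)*(-200) = -7/2 - 100 = -207/2)
O(431) - d(4, 172) = -207/2 - 1*4 = -207/2 - 4 = -215/2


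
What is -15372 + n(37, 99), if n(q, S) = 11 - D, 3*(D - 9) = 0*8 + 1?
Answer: -46111/3 ≈ -15370.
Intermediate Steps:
D = 28/3 (D = 9 + (0*8 + 1)/3 = 9 + (0 + 1)/3 = 9 + (⅓)*1 = 9 + ⅓ = 28/3 ≈ 9.3333)
n(q, S) = 5/3 (n(q, S) = 11 - 1*28/3 = 11 - 28/3 = 5/3)
-15372 + n(37, 99) = -15372 + 5/3 = -46111/3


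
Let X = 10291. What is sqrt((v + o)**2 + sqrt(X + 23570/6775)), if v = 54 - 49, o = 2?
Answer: sqrt(89965225 + 4065*sqrt(2100102305))/1355 ≈ 12.266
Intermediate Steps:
v = 5
sqrt((v + o)**2 + sqrt(X + 23570/6775)) = sqrt((5 + 2)**2 + sqrt(10291 + 23570/6775)) = sqrt(7**2 + sqrt(10291 + 23570*(1/6775))) = sqrt(49 + sqrt(10291 + 4714/1355)) = sqrt(49 + sqrt(13949019/1355)) = sqrt(49 + 3*sqrt(2100102305)/1355)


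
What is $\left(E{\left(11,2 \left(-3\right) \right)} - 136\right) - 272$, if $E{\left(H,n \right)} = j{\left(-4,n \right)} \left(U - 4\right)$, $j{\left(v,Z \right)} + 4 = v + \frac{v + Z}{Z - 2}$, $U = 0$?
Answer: $-381$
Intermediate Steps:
$j{\left(v,Z \right)} = -4 + v + \frac{Z + v}{-2 + Z}$ ($j{\left(v,Z \right)} = -4 + \left(v + \frac{v + Z}{Z - 2}\right) = -4 + \left(v + \frac{Z + v}{-2 + Z}\right) = -4 + v + \frac{Z + v}{-2 + Z}$)
$E{\left(H,n \right)} = - \frac{4 \left(12 - 7 n\right)}{-2 + n}$ ($E{\left(H,n \right)} = \frac{8 - -4 - 3 n + n \left(-4\right)}{-2 + n} \left(0 - 4\right) = \frac{8 + 4 - 3 n - 4 n}{-2 + n} \left(-4\right) = \frac{12 - 7 n}{-2 + n} \left(-4\right) = - \frac{4 \left(12 - 7 n\right)}{-2 + n}$)
$\left(E{\left(11,2 \left(-3\right) \right)} - 136\right) - 272 = \left(\frac{4 \left(-12 + 7 \cdot 2 \left(-3\right)\right)}{-2 + 2 \left(-3\right)} - 136\right) - 272 = \left(\frac{4 \left(-12 + 7 \left(-6\right)\right)}{-2 - 6} - 136\right) - 272 = \left(\frac{4 \left(-12 - 42\right)}{-8} - 136\right) - 272 = \left(4 \left(- \frac{1}{8}\right) \left(-54\right) - 136\right) - 272 = \left(27 - 136\right) - 272 = -109 - 272 = -381$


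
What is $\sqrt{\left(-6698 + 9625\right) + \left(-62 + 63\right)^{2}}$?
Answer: $4 \sqrt{183} \approx 54.111$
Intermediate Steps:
$\sqrt{\left(-6698 + 9625\right) + \left(-62 + 63\right)^{2}} = \sqrt{2927 + 1^{2}} = \sqrt{2927 + 1} = \sqrt{2928} = 4 \sqrt{183}$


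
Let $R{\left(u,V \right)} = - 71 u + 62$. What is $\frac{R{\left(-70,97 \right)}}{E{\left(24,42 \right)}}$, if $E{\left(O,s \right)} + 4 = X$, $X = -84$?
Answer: $- \frac{629}{11} \approx -57.182$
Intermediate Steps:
$E{\left(O,s \right)} = -88$ ($E{\left(O,s \right)} = -4 - 84 = -88$)
$R{\left(u,V \right)} = 62 - 71 u$
$\frac{R{\left(-70,97 \right)}}{E{\left(24,42 \right)}} = \frac{62 - -4970}{-88} = \left(62 + 4970\right) \left(- \frac{1}{88}\right) = 5032 \left(- \frac{1}{88}\right) = - \frac{629}{11}$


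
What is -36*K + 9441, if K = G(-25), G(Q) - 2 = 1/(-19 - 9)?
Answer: 65592/7 ≈ 9370.3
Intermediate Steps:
G(Q) = 55/28 (G(Q) = 2 + 1/(-19 - 9) = 2 + 1/(-28) = 2 - 1/28 = 55/28)
K = 55/28 ≈ 1.9643
-36*K + 9441 = -36*55/28 + 9441 = -495/7 + 9441 = 65592/7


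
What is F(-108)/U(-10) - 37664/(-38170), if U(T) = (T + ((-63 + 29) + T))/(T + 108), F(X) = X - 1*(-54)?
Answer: 171742/1735 ≈ 98.987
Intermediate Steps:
F(X) = 54 + X (F(X) = X + 54 = 54 + X)
U(T) = (-34 + 2*T)/(108 + T) (U(T) = (T + (-34 + T))/(108 + T) = (-34 + 2*T)/(108 + T))
F(-108)/U(-10) - 37664/(-38170) = (54 - 108)/((2*(-17 - 10)/(108 - 10))) - 37664/(-38170) = -54/(2*(-27)/98) - 37664*(-1/38170) = -54/(2*(1/98)*(-27)) + 1712/1735 = -54/(-27/49) + 1712/1735 = -54*(-49/27) + 1712/1735 = 98 + 1712/1735 = 171742/1735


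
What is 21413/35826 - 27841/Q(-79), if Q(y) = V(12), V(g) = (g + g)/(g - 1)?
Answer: -87073289/6824 ≈ -12760.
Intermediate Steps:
V(g) = 2*g/(-1 + g) (V(g) = (2*g)/(-1 + g) = 2*g/(-1 + g))
Q(y) = 24/11 (Q(y) = 2*12/(-1 + 12) = 2*12/11 = 2*12*(1/11) = 24/11)
21413/35826 - 27841/Q(-79) = 21413/35826 - 27841/24/11 = 21413*(1/35826) - 27841*11/24 = 3059/5118 - 306251/24 = -87073289/6824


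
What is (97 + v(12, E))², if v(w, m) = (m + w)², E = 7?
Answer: 209764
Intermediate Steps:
(97 + v(12, E))² = (97 + (7 + 12)²)² = (97 + 19²)² = (97 + 361)² = 458² = 209764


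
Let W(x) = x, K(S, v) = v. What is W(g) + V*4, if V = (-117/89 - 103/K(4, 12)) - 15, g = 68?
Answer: -8435/267 ≈ -31.592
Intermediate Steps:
V = -26591/1068 (V = (-117/89 - 103/12) - 15 = -10571/1068 - 15 = -26591/1068 ≈ -24.898)
W(g) + V*4 = 68 - 26591/1068*4 = 68 - 26591/267 = -8435/267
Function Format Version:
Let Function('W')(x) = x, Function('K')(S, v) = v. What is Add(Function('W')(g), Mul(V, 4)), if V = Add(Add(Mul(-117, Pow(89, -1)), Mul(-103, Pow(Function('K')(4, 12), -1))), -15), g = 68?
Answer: Rational(-8435, 267) ≈ -31.592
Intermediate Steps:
V = Rational(-26591, 1068) (V = Add(Add(Mul(-117, Pow(89, -1)), Mul(-103, Pow(12, -1))), -15) = Add(Add(Mul(-117, Rational(1, 89)), Mul(-103, Rational(1, 12))), -15) = Add(Add(Rational(-117, 89), Rational(-103, 12)), -15) = Add(Rational(-10571, 1068), -15) = Rational(-26591, 1068) ≈ -24.898)
Add(Function('W')(g), Mul(V, 4)) = Add(68, Mul(Rational(-26591, 1068), 4)) = Add(68, Rational(-26591, 267)) = Rational(-8435, 267)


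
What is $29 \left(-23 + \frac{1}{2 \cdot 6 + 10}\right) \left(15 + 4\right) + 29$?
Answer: $- \frac{277617}{22} \approx -12619.0$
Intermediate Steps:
$29 \left(-23 + \frac{1}{2 \cdot 6 + 10}\right) \left(15 + 4\right) + 29 = 29 \left(-23 + \frac{1}{12 + 10}\right) 19 + 29 = 29 \left(-23 + \frac{1}{22}\right) 19 + 29 = 29 \left(\left(- \frac{505}{22}\right) 19\right) + 29 = 29 \left(- \frac{9595}{22}\right) + 29 = - \frac{278255}{22} + 29 = - \frac{277617}{22}$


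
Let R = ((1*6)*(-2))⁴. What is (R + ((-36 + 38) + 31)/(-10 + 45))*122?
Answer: 88546746/35 ≈ 2.5299e+6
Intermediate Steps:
R = 20736 (R = (6*(-2))⁴ = (-12)⁴ = 20736)
(R + ((-36 + 38) + 31)/(-10 + 45))*122 = (20736 + ((-36 + 38) + 31)/(-10 + 45))*122 = (20736 + (2 + 31)/35)*122 = (20736 + 33*(1/35))*122 = (20736 + 33/35)*122 = (725793/35)*122 = 88546746/35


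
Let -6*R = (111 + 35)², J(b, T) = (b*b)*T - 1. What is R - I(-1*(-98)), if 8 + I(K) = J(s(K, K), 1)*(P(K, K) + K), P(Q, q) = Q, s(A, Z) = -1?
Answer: -10634/3 ≈ -3544.7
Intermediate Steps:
J(b, T) = -1 + T*b² (J(b, T) = b²*T - 1 = T*b² - 1 = -1 + T*b²)
I(K) = -8 (I(K) = -8 + (-1 + 1*(-1)²)*(K + K) = -8 + (-1 + 1*1)*(2*K) = -8 + (-1 + 1)*(2*K) = -8 + 0*(2*K) = -8 + 0 = -8)
R = -10658/3 (R = -(111 + 35)²/6 = -⅙*146² = -⅙*21316 = -10658/3 ≈ -3552.7)
R - I(-1*(-98)) = -10658/3 - 1*(-8) = -10658/3 + 8 = -10634/3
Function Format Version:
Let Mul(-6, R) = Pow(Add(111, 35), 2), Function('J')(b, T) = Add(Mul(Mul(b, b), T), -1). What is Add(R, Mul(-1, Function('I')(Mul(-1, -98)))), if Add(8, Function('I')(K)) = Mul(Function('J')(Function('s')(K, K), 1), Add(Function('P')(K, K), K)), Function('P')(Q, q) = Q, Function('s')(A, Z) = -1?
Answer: Rational(-10634, 3) ≈ -3544.7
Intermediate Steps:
Function('J')(b, T) = Add(-1, Mul(T, Pow(b, 2))) (Function('J')(b, T) = Add(Mul(Pow(b, 2), T), -1) = Add(Mul(T, Pow(b, 2)), -1) = Add(-1, Mul(T, Pow(b, 2))))
Function('I')(K) = -8 (Function('I')(K) = Add(-8, Mul(Add(-1, Mul(1, Pow(-1, 2))), Add(K, K))) = Add(-8, Mul(Add(-1, Mul(1, 1)), Mul(2, K))) = Add(-8, Mul(Add(-1, 1), Mul(2, K))) = Add(-8, Mul(0, Mul(2, K))) = Add(-8, 0) = -8)
R = Rational(-10658, 3) (R = Mul(Rational(-1, 6), Pow(Add(111, 35), 2)) = Mul(Rational(-1, 6), Pow(146, 2)) = Mul(Rational(-1, 6), 21316) = Rational(-10658, 3) ≈ -3552.7)
Add(R, Mul(-1, Function('I')(Mul(-1, -98)))) = Add(Rational(-10658, 3), Mul(-1, -8)) = Add(Rational(-10658, 3), 8) = Rational(-10634, 3)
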